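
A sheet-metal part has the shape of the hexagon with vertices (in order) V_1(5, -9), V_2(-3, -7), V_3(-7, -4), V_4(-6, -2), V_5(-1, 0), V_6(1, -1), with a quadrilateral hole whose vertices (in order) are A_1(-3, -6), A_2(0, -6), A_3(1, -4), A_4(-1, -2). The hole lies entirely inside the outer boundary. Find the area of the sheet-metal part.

48

Outer boundary:
Apply the surveyor's formula: 2A = Σ (x_i·y_{i+1} − x_{i+1}·y_i), indices taken mod 6.
Cross-terms: -62, -37, -10, -2, 1, -4  ⇒  Σ = -114
Area = |Σ|/2 = 57.
Hole:
Apply Gauss's area formula: 2A = Σ (x_i·y_{i+1} − x_{i+1}·y_i), indices taken mod 4.
A_1→A_2: (-3)(-6) − (0)(-6) = 18
A_2→A_3: (0)(-4) − (1)(-6) = 6
A_3→A_4: (1)(-2) − (-1)(-4) = -6
A_4→A_1: (-1)(-6) − (-3)(-2) = 0
Σ = 18
Area = |Σ|/2 = 9.
Net area = 57 − 9 = 48.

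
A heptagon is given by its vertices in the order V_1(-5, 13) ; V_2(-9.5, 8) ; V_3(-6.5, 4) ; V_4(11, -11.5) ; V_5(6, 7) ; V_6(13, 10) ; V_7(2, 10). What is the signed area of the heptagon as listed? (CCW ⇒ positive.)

214.625

Apply the shoelace (surveyor's) formula: 2A = Σ (x_i·y_{i+1} − x_{i+1}·y_i), indices taken mod 7.
Σ = (83.5) + (14) + (30.75) + (146) + (-31) + (110) + (76) = 429.25
Signed area = Σ/2 = 214.625 (positive ⇒ counter-clockwise traversal).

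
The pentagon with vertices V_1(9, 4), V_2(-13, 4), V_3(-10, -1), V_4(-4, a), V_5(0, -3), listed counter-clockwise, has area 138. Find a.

Write out the shoelace sum; only the two edges meeting at V_4 involve a:
2·Area = [((-10)·a − (-4)·(-1)) + ((-4)·(-3) − 0·a)] + 168
       = -10·a + 176 = 276
⇒ a = -10.

-10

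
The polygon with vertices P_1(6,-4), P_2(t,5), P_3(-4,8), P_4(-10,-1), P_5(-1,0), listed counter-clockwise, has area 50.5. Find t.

-3

Write out the shoelace sum; only the two edges meeting at P_2 involve t:
2·Area = [(6·5 − t·(-4)) + (t·8 − (-4)·5)] + 87
       = 12·t + 137 = 101
⇒ t = -3.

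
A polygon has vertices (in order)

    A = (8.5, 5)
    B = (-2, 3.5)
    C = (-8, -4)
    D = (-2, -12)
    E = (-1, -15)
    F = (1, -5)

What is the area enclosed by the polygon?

Apply the shoelace (surveyor's) formula: 2A = Σ (x_i·y_{i+1} − x_{i+1}·y_i), indices taken mod 6.
Cross-terms: 39.75, 36, 88, 18, 20, 47.5  ⇒  Σ = 249.25
Area = |Σ|/2 = 124.625.

124.625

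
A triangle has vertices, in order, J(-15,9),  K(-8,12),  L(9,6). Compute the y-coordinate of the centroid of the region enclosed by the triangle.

Apply Gauss's area formula. First the cross-terms c_i = x_i·y_{i+1} − x_{i+1}·y_i:
  -108, -156, 171  ⇒  2A = -93, A = -46.5.
Then Σ (y_i + y_{i+1})·c_i = -2511, so ȳ = -2511 / (6·(-46.5)) = 9.

9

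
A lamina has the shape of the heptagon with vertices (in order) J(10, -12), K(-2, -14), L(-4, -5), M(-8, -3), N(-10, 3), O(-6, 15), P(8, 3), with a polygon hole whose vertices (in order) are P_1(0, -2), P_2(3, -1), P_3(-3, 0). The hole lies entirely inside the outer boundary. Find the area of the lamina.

Outer boundary:
Apply Gauss's area formula: 2A = Σ (x_i·y_{i+1} − x_{i+1}·y_i), indices taken mod 7.
Σ = (-164) + (-46) + (-28) + (-54) + (-132) + (-138) + (-126) = -688
Area = |Σ|/2 = 344.
Hole:
P_1→P_2: (0)(-1) − (3)(-2) = 6
P_2→P_3: (3)(0) − (-3)(-1) = -3
P_3→P_1: (-3)(-2) − (0)(0) = 6
Σ = 9
Area = |Σ|/2 = 4.5.
Net area = 344 − 4.5 = 339.5.

339.5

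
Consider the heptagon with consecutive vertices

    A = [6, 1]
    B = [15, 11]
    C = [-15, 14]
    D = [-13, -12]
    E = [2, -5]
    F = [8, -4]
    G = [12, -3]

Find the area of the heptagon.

481.5

A→B: (6)(11) − (15)(1) = 51
B→C: (15)(14) − (-15)(11) = 375
C→D: (-15)(-12) − (-13)(14) = 362
D→E: (-13)(-5) − (2)(-12) = 89
E→F: (2)(-4) − (8)(-5) = 32
F→G: (8)(-3) − (12)(-4) = 24
G→A: (12)(1) − (6)(-3) = 30
Σ = 963
Area = |Σ|/2 = 481.5.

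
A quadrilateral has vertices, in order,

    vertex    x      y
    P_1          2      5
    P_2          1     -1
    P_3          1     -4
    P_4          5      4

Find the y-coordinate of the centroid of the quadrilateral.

140/93

Apply the surveyor's formula. First the cross-terms c_i = x_i·y_{i+1} − x_{i+1}·y_i:
  -7, -3, 24, 17  ⇒  2A = 31, A = 15.5.
Then Σ (y_i + y_{i+1})·c_i = 140, so ȳ = 140 / (6·15.5) = 140/93.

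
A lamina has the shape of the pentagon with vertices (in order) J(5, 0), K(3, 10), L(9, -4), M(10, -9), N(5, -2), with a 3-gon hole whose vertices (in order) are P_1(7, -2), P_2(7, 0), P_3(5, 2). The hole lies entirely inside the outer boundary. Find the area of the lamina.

Outer boundary:
Apply the shoelace (surveyor's) formula: 2A = Σ (x_i·y_{i+1} − x_{i+1}·y_i), indices taken mod 5.
J→K: (5)(10) − (3)(0) = 50
K→L: (3)(-4) − (9)(10) = -102
L→M: (9)(-9) − (10)(-4) = -41
M→N: (10)(-2) − (5)(-9) = 25
N→J: (5)(0) − (5)(-2) = 10
Σ = -58
Area = |Σ|/2 = 29.
Hole:
Σ = (14) + (14) + (-24) = 4
Area = |Σ|/2 = 2.
Net area = 29 − 2 = 27.

27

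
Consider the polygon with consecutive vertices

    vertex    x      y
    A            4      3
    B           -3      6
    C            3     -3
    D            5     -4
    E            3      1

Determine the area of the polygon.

24.5

A→B: (4)(6) − (-3)(3) = 33
B→C: (-3)(-3) − (3)(6) = -9
C→D: (3)(-4) − (5)(-3) = 3
D→E: (5)(1) − (3)(-4) = 17
E→A: (3)(3) − (4)(1) = 5
Σ = 49
Area = |Σ|/2 = 24.5.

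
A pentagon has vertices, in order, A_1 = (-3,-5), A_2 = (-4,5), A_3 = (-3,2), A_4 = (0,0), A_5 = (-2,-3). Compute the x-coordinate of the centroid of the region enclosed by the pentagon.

-191/81

Apply the shoelace (surveyor's) formula. First the cross-terms c_i = x_i·y_{i+1} − x_{i+1}·y_i:
  -35, 7, 0, 0, 1  ⇒  2A = -27, A = -13.5.
Then Σ (x_i + x_{i+1})·c_i = 191, so x̄ = 191 / (6·(-13.5)) = -191/81.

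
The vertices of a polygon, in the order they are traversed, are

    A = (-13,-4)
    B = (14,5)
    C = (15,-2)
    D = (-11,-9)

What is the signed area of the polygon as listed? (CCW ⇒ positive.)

Apply the surveyor's formula: 2A = Σ (x_i·y_{i+1} − x_{i+1}·y_i), indices taken mod 4.
Cross-terms: -9, -103, -157, -73  ⇒  Σ = -342
Signed area = Σ/2 = -171 (negative ⇒ clockwise traversal).

-171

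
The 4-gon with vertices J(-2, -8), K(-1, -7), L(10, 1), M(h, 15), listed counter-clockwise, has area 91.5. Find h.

8

Write out the shoelace sum; only the two edges meeting at M involve h:
2·Area = [(10·15 − h·1) + (h·(-8) − (-2)·15)] + 75
       = -9·h + 255 = 183
⇒ h = 8.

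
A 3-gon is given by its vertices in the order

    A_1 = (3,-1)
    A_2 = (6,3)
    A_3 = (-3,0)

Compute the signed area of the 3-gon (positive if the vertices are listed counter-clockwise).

Apply the shoelace (surveyor's) formula: 2A = Σ (x_i·y_{i+1} − x_{i+1}·y_i), indices taken mod 3.
Σ = (15) + (9) + (3) = 27
Signed area = Σ/2 = 13.5 (positive ⇒ counter-clockwise traversal).

13.5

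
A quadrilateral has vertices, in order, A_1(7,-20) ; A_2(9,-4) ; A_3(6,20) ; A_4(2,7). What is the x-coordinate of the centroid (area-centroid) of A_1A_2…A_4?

1569/269

Apply Gauss's area formula. First the cross-terms c_i = x_i·y_{i+1} − x_{i+1}·y_i:
  152, 204, 2, -89  ⇒  2A = 269, A = 134.5.
Then Σ (x_i + x_{i+1})·c_i = 4707, so x̄ = 4707 / (6·134.5) = 1569/269.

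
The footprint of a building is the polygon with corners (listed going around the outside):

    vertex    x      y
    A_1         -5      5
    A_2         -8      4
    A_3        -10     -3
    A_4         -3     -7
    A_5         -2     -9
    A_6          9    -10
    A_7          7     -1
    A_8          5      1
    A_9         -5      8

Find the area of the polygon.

196

A_1→A_2: (-5)(4) − (-8)(5) = 20
A_2→A_3: (-8)(-3) − (-10)(4) = 64
A_3→A_4: (-10)(-7) − (-3)(-3) = 61
A_4→A_5: (-3)(-9) − (-2)(-7) = 13
A_5→A_6: (-2)(-10) − (9)(-9) = 101
A_6→A_7: (9)(-1) − (7)(-10) = 61
A_7→A_8: (7)(1) − (5)(-1) = 12
A_8→A_9: (5)(8) − (-5)(1) = 45
A_9→A_1: (-5)(5) − (-5)(8) = 15
Σ = 392
Area = |Σ|/2 = 196.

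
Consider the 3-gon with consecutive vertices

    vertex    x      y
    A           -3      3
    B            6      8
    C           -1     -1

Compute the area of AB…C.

23

Cross-terms: -42, 2, -6  ⇒  Σ = -46
Area = |Σ|/2 = 23.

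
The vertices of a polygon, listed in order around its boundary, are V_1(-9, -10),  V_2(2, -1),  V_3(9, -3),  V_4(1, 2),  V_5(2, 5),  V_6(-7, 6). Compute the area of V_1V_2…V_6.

112.5

Apply Gauss's area formula: 2A = Σ (x_i·y_{i+1} − x_{i+1}·y_i), indices taken mod 6.
V_1→V_2: (-9)(-1) − (2)(-10) = 29
V_2→V_3: (2)(-3) − (9)(-1) = 3
V_3→V_4: (9)(2) − (1)(-3) = 21
V_4→V_5: (1)(5) − (2)(2) = 1
V_5→V_6: (2)(6) − (-7)(5) = 47
V_6→V_1: (-7)(-10) − (-9)(6) = 124
Σ = 225
Area = |Σ|/2 = 112.5.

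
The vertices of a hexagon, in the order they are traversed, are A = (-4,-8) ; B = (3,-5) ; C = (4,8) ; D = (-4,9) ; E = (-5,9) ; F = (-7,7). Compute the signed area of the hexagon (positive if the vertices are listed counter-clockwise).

Σ = (44) + (44) + (68) + (9) + (28) + (84) = 277
Signed area = Σ/2 = 138.5 (positive ⇒ counter-clockwise traversal).

138.5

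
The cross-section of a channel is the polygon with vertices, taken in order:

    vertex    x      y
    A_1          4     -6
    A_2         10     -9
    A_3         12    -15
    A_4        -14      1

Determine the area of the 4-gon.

Apply Gauss's area formula: 2A = Σ (x_i·y_{i+1} − x_{i+1}·y_i), indices taken mod 4.
Σ = (24) + (-42) + (-198) + (80) = -136
Area = |Σ|/2 = 68.

68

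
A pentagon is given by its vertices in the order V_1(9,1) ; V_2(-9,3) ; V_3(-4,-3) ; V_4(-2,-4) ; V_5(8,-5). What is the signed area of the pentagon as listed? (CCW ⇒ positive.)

Apply Gauss's area formula: 2A = Σ (x_i·y_{i+1} − x_{i+1}·y_i), indices taken mod 5.
V_1→V_2: (9)(3) − (-9)(1) = 36
V_2→V_3: (-9)(-3) − (-4)(3) = 39
V_3→V_4: (-4)(-4) − (-2)(-3) = 10
V_4→V_5: (-2)(-5) − (8)(-4) = 42
V_5→V_1: (8)(1) − (9)(-5) = 53
Σ = 180
Signed area = Σ/2 = 90 (positive ⇒ counter-clockwise traversal).

90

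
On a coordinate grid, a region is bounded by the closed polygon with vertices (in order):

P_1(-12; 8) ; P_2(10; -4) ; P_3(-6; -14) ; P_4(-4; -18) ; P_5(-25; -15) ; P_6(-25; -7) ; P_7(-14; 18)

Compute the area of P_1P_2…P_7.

Apply the shoelace (surveyor's) formula: 2A = Σ (x_i·y_{i+1} − x_{i+1}·y_i), indices taken mod 7.
P_1→P_2: (-12)(-4) − (10)(8) = -32
P_2→P_3: (10)(-14) − (-6)(-4) = -164
P_3→P_4: (-6)(-18) − (-4)(-14) = 52
P_4→P_5: (-4)(-15) − (-25)(-18) = -390
P_5→P_6: (-25)(-7) − (-25)(-15) = -200
P_6→P_7: (-25)(18) − (-14)(-7) = -548
P_7→P_1: (-14)(8) − (-12)(18) = 104
Σ = -1178
Area = |Σ|/2 = 589.

589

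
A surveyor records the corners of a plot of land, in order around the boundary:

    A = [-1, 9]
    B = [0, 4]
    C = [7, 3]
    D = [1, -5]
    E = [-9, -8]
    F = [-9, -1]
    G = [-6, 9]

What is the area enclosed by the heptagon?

Apply Gauss's area formula: 2A = Σ (x_i·y_{i+1} − x_{i+1}·y_i), indices taken mod 7.
Cross-terms: -4, -28, -38, -53, -63, -87, -45  ⇒  Σ = -318
Area = |Σ|/2 = 159.

159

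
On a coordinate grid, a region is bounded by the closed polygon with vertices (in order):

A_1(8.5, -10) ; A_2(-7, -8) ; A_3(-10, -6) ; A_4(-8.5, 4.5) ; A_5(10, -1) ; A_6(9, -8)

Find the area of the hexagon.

Σ = (-138) + (-38) + (-96) + (-36.5) + (-71) + (-22) = -401.5
Area = |Σ|/2 = 200.75.

200.75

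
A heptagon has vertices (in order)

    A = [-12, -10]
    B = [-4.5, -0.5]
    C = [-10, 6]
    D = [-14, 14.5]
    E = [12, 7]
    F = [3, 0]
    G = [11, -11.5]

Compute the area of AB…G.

353.75

Cross-terms: -39, -32, -61, -272, -21, -34.5, -248  ⇒  Σ = -707.5
Area = |Σ|/2 = 353.75.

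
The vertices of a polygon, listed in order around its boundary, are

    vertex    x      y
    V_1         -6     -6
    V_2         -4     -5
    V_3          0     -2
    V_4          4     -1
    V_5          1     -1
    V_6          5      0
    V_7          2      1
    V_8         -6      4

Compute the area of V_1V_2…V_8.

Σ = (6) + (8) + (8) + (-3) + (5) + (5) + (14) + (60) = 103
Area = |Σ|/2 = 51.5.

51.5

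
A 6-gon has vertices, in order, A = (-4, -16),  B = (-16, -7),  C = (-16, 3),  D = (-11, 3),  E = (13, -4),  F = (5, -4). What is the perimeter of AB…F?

78

|AB| = √((-12)² + (9)²) = √225 = 15
|BC| = √((0)² + (10)²) = √100 = 10
|CD| = √((5)² + (0)²) = √25 = 5
|DE| = √((24)² + (-7)²) = √625 = 25
|EF| = √((-8)² + (0)²) = √64 = 8
|FA| = √((-9)² + (-12)²) = √225 = 15
Perimeter = 15 + 10 + 5 + 25 + 8 + 15 = 78.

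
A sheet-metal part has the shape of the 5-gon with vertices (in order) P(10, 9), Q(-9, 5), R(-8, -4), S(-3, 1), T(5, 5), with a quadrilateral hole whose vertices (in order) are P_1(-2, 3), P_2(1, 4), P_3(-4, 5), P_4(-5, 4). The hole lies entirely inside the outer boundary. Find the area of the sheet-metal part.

75

Outer boundary:
Cross-terms: 131, 76, -20, -20, -5  ⇒  Σ = 162
Area = |Σ|/2 = 81.
Hole:
Σ = (-11) + (21) + (9) + (-7) = 12
Area = |Σ|/2 = 6.
Net area = 81 − 6 = 75.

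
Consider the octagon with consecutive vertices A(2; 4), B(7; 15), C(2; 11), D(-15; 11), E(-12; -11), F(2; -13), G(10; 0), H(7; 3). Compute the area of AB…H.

Apply the shoelace formula: 2A = Σ (x_i·y_{i+1} − x_{i+1}·y_i), indices taken mod 8.
Cross-terms: 2, 47, 187, 297, 178, 130, 30, 22  ⇒  Σ = 893
Area = |Σ|/2 = 446.5.

446.5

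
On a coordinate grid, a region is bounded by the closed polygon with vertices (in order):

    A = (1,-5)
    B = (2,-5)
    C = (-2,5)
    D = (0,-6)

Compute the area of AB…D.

Apply the shoelace formula: 2A = Σ (x_i·y_{i+1} − x_{i+1}·y_i), indices taken mod 4.
Σ = (5) + (0) + (12) + (6) = 23
Area = |Σ|/2 = 11.5.

11.5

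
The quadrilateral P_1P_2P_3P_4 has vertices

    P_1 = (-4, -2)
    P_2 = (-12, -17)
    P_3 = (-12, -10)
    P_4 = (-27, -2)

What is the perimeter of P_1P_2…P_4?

64

|P_1P_2| = √((-8)² + (-15)²) = √289 = 17
|P_2P_3| = √((0)² + (7)²) = √49 = 7
|P_3P_4| = √((-15)² + (8)²) = √289 = 17
|P_4P_1| = √((23)² + (0)²) = √529 = 23
Perimeter = 17 + 7 + 17 + 23 = 64.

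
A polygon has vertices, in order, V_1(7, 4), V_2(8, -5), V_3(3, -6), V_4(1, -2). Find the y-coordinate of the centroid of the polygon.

-233/123

Apply Gauss's area formula. First the cross-terms c_i = x_i·y_{i+1} − x_{i+1}·y_i:
  -67, -33, 0, 18  ⇒  2A = -82, A = -41.
Then Σ (y_i + y_{i+1})·c_i = 466, so ȳ = 466 / (6·(-41)) = -233/123.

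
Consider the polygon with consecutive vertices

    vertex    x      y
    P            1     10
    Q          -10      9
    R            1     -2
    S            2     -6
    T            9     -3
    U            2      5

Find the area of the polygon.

Apply the surveyor's formula: 2A = Σ (x_i·y_{i+1} − x_{i+1}·y_i), indices taken mod 6.
Σ = (109) + (11) + (-2) + (48) + (51) + (15) = 232
Area = |Σ|/2 = 116.

116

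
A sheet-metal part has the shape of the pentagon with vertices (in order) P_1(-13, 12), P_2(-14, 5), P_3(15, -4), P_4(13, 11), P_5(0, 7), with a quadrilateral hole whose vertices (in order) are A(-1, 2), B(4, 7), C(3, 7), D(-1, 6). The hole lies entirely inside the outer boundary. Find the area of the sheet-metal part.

Outer boundary:
Apply the shoelace formula: 2A = Σ (x_i·y_{i+1} − x_{i+1}·y_i), indices taken mod 5.
Cross-terms: 103, -19, 217, 91, 91  ⇒  Σ = 483
Area = |Σ|/2 = 241.5.
Hole:
Σ = (-15) + (7) + (25) + (4) = 21
Area = |Σ|/2 = 10.5.
Net area = 241.5 − 10.5 = 231.

231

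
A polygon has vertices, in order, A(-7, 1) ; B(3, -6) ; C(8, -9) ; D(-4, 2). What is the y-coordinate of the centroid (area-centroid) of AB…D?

Apply Gauss's area formula. First the cross-terms c_i = x_i·y_{i+1} − x_{i+1}·y_i:
  39, 21, -20, 10  ⇒  2A = 50, A = 25.
Then Σ (y_i + y_{i+1})·c_i = -340, so ȳ = -340 / (6·25) = -34/15.

-34/15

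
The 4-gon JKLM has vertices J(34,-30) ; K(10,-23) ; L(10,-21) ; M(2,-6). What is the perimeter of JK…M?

84

|JK| = √((-24)² + (7)²) = √625 = 25
|KL| = √((0)² + (2)²) = √4 = 2
|LM| = √((-8)² + (15)²) = √289 = 17
|MJ| = √((32)² + (-24)²) = √1600 = 40
Perimeter = 25 + 2 + 17 + 40 = 84.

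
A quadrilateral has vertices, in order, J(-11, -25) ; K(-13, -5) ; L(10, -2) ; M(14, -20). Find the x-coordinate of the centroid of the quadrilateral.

-23/156

Apply the shoelace formula. First the cross-terms c_i = x_i·y_{i+1} − x_{i+1}·y_i:
  -270, 76, -172, -570  ⇒  2A = -936, A = -468.
Then Σ (x_i + x_{i+1})·c_i = 414, so x̄ = 414 / (6·(-468)) = -23/156.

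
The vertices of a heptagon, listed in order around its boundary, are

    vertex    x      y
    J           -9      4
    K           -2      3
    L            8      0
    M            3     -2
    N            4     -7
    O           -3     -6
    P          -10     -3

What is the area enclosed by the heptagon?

117.5

Apply the shoelace (surveyor's) formula: 2A = Σ (x_i·y_{i+1} − x_{i+1}·y_i), indices taken mod 7.
Cross-terms: -19, -24, -16, -13, -45, -51, -67  ⇒  Σ = -235
Area = |Σ|/2 = 117.5.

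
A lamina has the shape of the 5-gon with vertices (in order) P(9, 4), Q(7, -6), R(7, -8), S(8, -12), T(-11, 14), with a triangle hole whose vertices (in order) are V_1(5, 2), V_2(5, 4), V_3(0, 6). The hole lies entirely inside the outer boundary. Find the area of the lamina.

148

Outer boundary:
Apply the surveyor's formula: 2A = Σ (x_i·y_{i+1} − x_{i+1}·y_i), indices taken mod 5.
P→Q: (9)(-6) − (7)(4) = -82
Q→R: (7)(-8) − (7)(-6) = -14
R→S: (7)(-12) − (8)(-8) = -20
S→T: (8)(14) − (-11)(-12) = -20
T→P: (-11)(4) − (9)(14) = -170
Σ = -306
Area = |Σ|/2 = 153.
Hole:
Apply the shoelace formula: 2A = Σ (x_i·y_{i+1} − x_{i+1}·y_i), indices taken mod 3.
Cross-terms: 10, 30, -30  ⇒  Σ = 10
Area = |Σ|/2 = 5.
Net area = 153 − 5 = 148.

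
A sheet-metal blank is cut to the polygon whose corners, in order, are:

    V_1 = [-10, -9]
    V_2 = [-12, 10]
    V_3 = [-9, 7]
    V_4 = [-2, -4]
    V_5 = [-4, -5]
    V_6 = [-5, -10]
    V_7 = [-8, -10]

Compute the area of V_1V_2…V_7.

100.5

Apply Gauss's area formula: 2A = Σ (x_i·y_{i+1} − x_{i+1}·y_i), indices taken mod 7.
Σ = (-208) + (6) + (50) + (-6) + (15) + (-30) + (-28) = -201
Area = |Σ|/2 = 100.5.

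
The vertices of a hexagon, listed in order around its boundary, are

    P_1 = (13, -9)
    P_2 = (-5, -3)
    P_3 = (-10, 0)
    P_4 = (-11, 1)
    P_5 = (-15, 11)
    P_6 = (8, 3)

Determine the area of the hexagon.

237

Apply the surveyor's formula: 2A = Σ (x_i·y_{i+1} − x_{i+1}·y_i), indices taken mod 6.
P_1→P_2: (13)(-3) − (-5)(-9) = -84
P_2→P_3: (-5)(0) − (-10)(-3) = -30
P_3→P_4: (-10)(1) − (-11)(0) = -10
P_4→P_5: (-11)(11) − (-15)(1) = -106
P_5→P_6: (-15)(3) − (8)(11) = -133
P_6→P_1: (8)(-9) − (13)(3) = -111
Σ = -474
Area = |Σ|/2 = 237.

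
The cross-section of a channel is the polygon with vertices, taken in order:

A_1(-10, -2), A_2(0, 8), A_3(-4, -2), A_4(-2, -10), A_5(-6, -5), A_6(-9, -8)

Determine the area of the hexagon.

60.5

Σ = (-80) + (32) + (36) + (-50) + (3) + (-62) = -121
Area = |Σ|/2 = 60.5.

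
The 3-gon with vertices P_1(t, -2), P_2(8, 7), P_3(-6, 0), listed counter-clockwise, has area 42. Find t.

Write out the shoelace sum; only the two edges meeting at P_1 involve t:
2·Area = [((-6)·(-2) − t·0) + (t·7 − 8·(-2))] + 42
       = 7·t + 70 = 84
⇒ t = 2.

2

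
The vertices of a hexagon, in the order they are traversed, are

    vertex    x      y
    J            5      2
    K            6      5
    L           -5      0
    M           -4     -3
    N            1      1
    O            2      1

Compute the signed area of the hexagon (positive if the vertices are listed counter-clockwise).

25

Apply the surveyor's formula: 2A = Σ (x_i·y_{i+1} − x_{i+1}·y_i), indices taken mod 6.
Σ = (13) + (25) + (15) + (-1) + (-1) + (-1) = 50
Signed area = Σ/2 = 25 (positive ⇒ counter-clockwise traversal).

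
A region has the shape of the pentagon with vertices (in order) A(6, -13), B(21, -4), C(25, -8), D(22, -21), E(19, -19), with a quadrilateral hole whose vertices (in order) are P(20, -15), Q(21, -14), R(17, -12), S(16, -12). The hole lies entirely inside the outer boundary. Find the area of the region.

Outer boundary:
Apply Gauss's area formula: 2A = Σ (x_i·y_{i+1} − x_{i+1}·y_i), indices taken mod 5.
A→B: (6)(-4) − (21)(-13) = 249
B→C: (21)(-8) − (25)(-4) = -68
C→D: (25)(-21) − (22)(-8) = -349
D→E: (22)(-19) − (19)(-21) = -19
E→A: (19)(-13) − (6)(-19) = -133
Σ = -320
Area = |Σ|/2 = 160.
Hole:
Σ = (35) + (-14) + (-12) + (0) = 9
Area = |Σ|/2 = 4.5.
Net area = 160 − 4.5 = 155.5.

155.5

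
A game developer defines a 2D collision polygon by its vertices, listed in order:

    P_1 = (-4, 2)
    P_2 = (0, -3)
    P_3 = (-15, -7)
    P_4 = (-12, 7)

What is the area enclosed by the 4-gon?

109

Apply Gauss's area formula: 2A = Σ (x_i·y_{i+1} − x_{i+1}·y_i), indices taken mod 4.
Σ = (12) + (-45) + (-189) + (4) = -218
Area = |Σ|/2 = 109.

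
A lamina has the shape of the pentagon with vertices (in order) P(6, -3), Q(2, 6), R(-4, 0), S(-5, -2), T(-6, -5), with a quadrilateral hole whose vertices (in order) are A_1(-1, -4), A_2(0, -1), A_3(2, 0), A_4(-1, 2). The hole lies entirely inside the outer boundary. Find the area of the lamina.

61

Outer boundary:
Apply Gauss's area formula: 2A = Σ (x_i·y_{i+1} − x_{i+1}·y_i), indices taken mod 5.
Σ = (42) + (24) + (8) + (13) + (48) = 135
Area = |Σ|/2 = 67.5.
Hole:
Σ = (1) + (2) + (4) + (6) = 13
Area = |Σ|/2 = 6.5.
Net area = 67.5 − 6.5 = 61.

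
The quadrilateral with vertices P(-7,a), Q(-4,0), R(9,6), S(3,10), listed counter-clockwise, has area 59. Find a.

0

The doubled signed area Σ (x_i y_{i+1} − x_{i+1} y_i) is linear in a.
With a=0 it equals 118; the coefficient of a is 7 (from the two edges through P).
So 7·a + 118 = 2·59 = 118 ⇒ a = 0.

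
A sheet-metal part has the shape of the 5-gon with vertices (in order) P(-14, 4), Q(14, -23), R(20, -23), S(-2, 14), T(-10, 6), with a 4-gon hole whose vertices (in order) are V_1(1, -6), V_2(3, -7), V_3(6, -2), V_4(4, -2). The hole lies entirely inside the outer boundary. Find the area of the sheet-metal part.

Outer boundary:
P→Q: (-14)(-23) − (14)(4) = 266
Q→R: (14)(-23) − (20)(-23) = 138
R→S: (20)(14) − (-2)(-23) = 234
S→T: (-2)(6) − (-10)(14) = 128
T→P: (-10)(4) − (-14)(6) = 44
Σ = 810
Area = |Σ|/2 = 405.
Hole:
Apply the shoelace formula: 2A = Σ (x_i·y_{i+1} − x_{i+1}·y_i), indices taken mod 4.
V_1→V_2: (1)(-7) − (3)(-6) = 11
V_2→V_3: (3)(-2) − (6)(-7) = 36
V_3→V_4: (6)(-2) − (4)(-2) = -4
V_4→V_1: (4)(-6) − (1)(-2) = -22
Σ = 21
Area = |Σ|/2 = 10.5.
Net area = 405 − 10.5 = 394.5.

394.5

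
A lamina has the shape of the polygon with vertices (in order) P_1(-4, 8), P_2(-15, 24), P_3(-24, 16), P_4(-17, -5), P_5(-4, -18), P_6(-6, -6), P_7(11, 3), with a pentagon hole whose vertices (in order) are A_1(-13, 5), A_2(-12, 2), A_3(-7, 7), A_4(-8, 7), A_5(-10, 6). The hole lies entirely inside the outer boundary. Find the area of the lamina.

Outer boundary:
Apply Gauss's area formula: 2A = Σ (x_i·y_{i+1} − x_{i+1}·y_i), indices taken mod 7.
Σ = (24) + (336) + (392) + (286) + (-84) + (48) + (100) = 1102
Area = |Σ|/2 = 551.
Hole:
Apply the shoelace formula: 2A = Σ (x_i·y_{i+1} − x_{i+1}·y_i), indices taken mod 5.
Σ = (34) + (-70) + (7) + (22) + (28) = 21
Area = |Σ|/2 = 10.5.
Net area = 551 − 10.5 = 540.5.

540.5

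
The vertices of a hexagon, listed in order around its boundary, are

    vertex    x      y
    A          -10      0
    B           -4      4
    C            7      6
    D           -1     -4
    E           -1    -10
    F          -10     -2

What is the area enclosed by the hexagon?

Apply the shoelace (surveyor's) formula: 2A = Σ (x_i·y_{i+1} − x_{i+1}·y_i), indices taken mod 6.
A→B: (-10)(4) − (-4)(0) = -40
B→C: (-4)(6) − (7)(4) = -52
C→D: (7)(-4) − (-1)(6) = -22
D→E: (-1)(-10) − (-1)(-4) = 6
E→F: (-1)(-2) − (-10)(-10) = -98
F→A: (-10)(0) − (-10)(-2) = -20
Σ = -226
Area = |Σ|/2 = 113.

113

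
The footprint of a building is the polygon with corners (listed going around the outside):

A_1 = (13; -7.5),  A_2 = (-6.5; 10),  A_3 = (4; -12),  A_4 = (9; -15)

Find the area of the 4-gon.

Apply the shoelace (surveyor's) formula: 2A = Σ (x_i·y_{i+1} − x_{i+1}·y_i), indices taken mod 4.
Σ = (81.25) + (38) + (48) + (127.5) = 294.75
Area = |Σ|/2 = 147.375.

147.375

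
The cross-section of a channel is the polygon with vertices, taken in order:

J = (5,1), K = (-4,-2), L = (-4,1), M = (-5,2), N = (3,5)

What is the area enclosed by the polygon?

37

Apply the shoelace (surveyor's) formula: 2A = Σ (x_i·y_{i+1} − x_{i+1}·y_i), indices taken mod 5.
Σ = (-6) + (-12) + (-3) + (-31) + (-22) = -74
Area = |Σ|/2 = 37.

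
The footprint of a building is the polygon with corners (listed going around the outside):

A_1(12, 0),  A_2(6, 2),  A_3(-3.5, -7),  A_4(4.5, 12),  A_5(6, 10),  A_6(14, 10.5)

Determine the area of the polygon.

125.75

Apply the shoelace formula: 2A = Σ (x_i·y_{i+1} − x_{i+1}·y_i), indices taken mod 6.
A_1→A_2: (12)(2) − (6)(0) = 24
A_2→A_3: (6)(-7) − (-3.5)(2) = -35
A_3→A_4: (-3.5)(12) − (4.5)(-7) = -10.5
A_4→A_5: (4.5)(10) − (6)(12) = -27
A_5→A_6: (6)(10.5) − (14)(10) = -77
A_6→A_1: (14)(0) − (12)(10.5) = -126
Σ = -251.5
Area = |Σ|/2 = 125.75.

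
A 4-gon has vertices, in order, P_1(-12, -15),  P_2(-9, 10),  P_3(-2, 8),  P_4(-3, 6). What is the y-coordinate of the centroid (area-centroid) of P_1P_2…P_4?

91/89

Apply Gauss's area formula. First the cross-terms c_i = x_i·y_{i+1} − x_{i+1}·y_i:
  -255, -52, 12, 117  ⇒  2A = -178, A = -89.
Then Σ (y_i + y_{i+1})·c_i = -546, so ȳ = -546 / (6·(-89)) = 91/89.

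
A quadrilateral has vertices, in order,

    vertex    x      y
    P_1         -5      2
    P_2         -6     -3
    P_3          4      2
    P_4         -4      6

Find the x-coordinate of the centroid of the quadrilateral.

Apply Gauss's area formula. First the cross-terms c_i = x_i·y_{i+1} − x_{i+1}·y_i:
  27, 0, 32, 22  ⇒  2A = 81, A = 40.5.
Then Σ (x_i + x_{i+1})·c_i = -495, so x̄ = -495 / (6·40.5) = -55/27.

-55/27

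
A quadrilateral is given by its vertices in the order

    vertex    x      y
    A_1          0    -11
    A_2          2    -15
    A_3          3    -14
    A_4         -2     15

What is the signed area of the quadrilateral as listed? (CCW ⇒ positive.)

Cross-terms: 22, 17, 17, 22  ⇒  Σ = 78
Signed area = Σ/2 = 39 (positive ⇒ counter-clockwise traversal).

39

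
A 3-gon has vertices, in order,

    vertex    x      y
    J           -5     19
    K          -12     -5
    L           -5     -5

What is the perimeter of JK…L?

56

|JK| = √((-7)² + (-24)²) = √625 = 25
|KL| = √((7)² + (0)²) = √49 = 7
|LJ| = √((0)² + (24)²) = √576 = 24
Perimeter = 25 + 7 + 24 = 56.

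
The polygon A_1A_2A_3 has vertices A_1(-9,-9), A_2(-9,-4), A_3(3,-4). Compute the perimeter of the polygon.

|A_1A_2| = √((0)² + (5)²) = √25 = 5
|A_2A_3| = √((12)² + (0)²) = √144 = 12
|A_3A_1| = √((-12)² + (-5)²) = √169 = 13
Perimeter = 5 + 12 + 13 = 30.

30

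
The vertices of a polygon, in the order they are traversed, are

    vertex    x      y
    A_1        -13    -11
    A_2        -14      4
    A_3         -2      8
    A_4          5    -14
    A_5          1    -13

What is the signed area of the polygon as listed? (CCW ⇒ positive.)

-276.5

A_1→A_2: (-13)(4) − (-14)(-11) = -206
A_2→A_3: (-14)(8) − (-2)(4) = -104
A_3→A_4: (-2)(-14) − (5)(8) = -12
A_4→A_5: (5)(-13) − (1)(-14) = -51
A_5→A_1: (1)(-11) − (-13)(-13) = -180
Σ = -553
Signed area = Σ/2 = -276.5 (negative ⇒ clockwise traversal).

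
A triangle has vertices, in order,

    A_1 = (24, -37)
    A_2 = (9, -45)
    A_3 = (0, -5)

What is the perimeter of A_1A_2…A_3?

98

|A_1A_2| = √((-15)² + (-8)²) = √289 = 17
|A_2A_3| = √((-9)² + (40)²) = √1681 = 41
|A_3A_1| = √((24)² + (-32)²) = √1600 = 40
Perimeter = 17 + 41 + 40 = 98.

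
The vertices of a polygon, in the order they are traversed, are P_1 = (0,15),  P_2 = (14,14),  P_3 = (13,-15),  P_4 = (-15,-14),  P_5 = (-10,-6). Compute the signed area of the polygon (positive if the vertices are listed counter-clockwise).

-604.5

Cross-terms: -210, -392, -407, -50, -150  ⇒  Σ = -1209
Signed area = Σ/2 = -604.5 (negative ⇒ clockwise traversal).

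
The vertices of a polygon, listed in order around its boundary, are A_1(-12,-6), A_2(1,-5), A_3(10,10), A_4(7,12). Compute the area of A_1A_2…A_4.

139

Apply the shoelace formula: 2A = Σ (x_i·y_{i+1} − x_{i+1}·y_i), indices taken mod 4.
Cross-terms: 66, 60, 50, 102  ⇒  Σ = 278
Area = |Σ|/2 = 139.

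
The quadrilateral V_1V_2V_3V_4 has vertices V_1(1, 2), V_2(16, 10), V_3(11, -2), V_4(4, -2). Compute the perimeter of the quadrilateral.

42

|V_1V_2| = √((15)² + (8)²) = √289 = 17
|V_2V_3| = √((-5)² + (-12)²) = √169 = 13
|V_3V_4| = √((-7)² + (0)²) = √49 = 7
|V_4V_1| = √((-3)² + (4)²) = √25 = 5
Perimeter = 17 + 13 + 7 + 5 = 42.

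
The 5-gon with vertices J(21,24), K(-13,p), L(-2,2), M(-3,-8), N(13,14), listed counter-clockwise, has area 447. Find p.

22

The doubled signed area Σ (x_i y_{i+1} − x_{i+1} y_i) is linear in p.
With p=0 it equals 388; the coefficient of p is 23 (from the two edges through K).
So 23·p + 388 = 2·447 = 894 ⇒ p = 22.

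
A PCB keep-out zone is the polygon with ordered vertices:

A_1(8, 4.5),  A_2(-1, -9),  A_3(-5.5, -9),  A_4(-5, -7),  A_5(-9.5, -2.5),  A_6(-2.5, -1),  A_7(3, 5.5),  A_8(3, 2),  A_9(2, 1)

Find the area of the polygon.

A_1→A_2: (8)(-9) − (-1)(4.5) = -67.5
A_2→A_3: (-1)(-9) − (-5.5)(-9) = -40.5
A_3→A_4: (-5.5)(-7) − (-5)(-9) = -6.5
A_4→A_5: (-5)(-2.5) − (-9.5)(-7) = -54
A_5→A_6: (-9.5)(-1) − (-2.5)(-2.5) = 3.25
A_6→A_7: (-2.5)(5.5) − (3)(-1) = -10.75
A_7→A_8: (3)(2) − (3)(5.5) = -10.5
A_8→A_9: (3)(1) − (2)(2) = -1
A_9→A_1: (2)(4.5) − (8)(1) = 1
Σ = -186.5
Area = |Σ|/2 = 93.25.

93.25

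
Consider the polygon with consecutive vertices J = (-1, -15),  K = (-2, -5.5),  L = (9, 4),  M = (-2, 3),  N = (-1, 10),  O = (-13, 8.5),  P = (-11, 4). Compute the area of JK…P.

Apply the shoelace formula: 2A = Σ (x_i·y_{i+1} − x_{i+1}·y_i), indices taken mod 7.
Σ = (-24.5) + (41.5) + (35) + (-17) + (121.5) + (41.5) + (169) = 367
Area = |Σ|/2 = 183.5.

183.5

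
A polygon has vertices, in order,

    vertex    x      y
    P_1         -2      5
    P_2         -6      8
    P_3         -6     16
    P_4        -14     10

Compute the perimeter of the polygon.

|P_1P_2| = √((-4)² + (3)²) = √25 = 5
|P_2P_3| = √((0)² + (8)²) = √64 = 8
|P_3P_4| = √((-8)² + (-6)²) = √100 = 10
|P_4P_1| = √((12)² + (-5)²) = √169 = 13
Perimeter = 5 + 8 + 10 + 13 = 36.

36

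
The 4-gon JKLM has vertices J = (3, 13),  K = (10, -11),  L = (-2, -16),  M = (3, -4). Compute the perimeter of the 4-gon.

68

|JK| = √((7)² + (-24)²) = √625 = 25
|KL| = √((-12)² + (-5)²) = √169 = 13
|LM| = √((5)² + (12)²) = √169 = 13
|MJ| = √((0)² + (17)²) = √289 = 17
Perimeter = 25 + 13 + 13 + 17 = 68.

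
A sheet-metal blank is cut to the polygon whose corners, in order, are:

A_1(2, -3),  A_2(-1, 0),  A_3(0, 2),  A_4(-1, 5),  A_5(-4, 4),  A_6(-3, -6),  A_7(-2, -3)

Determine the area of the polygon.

Apply Gauss's area formula: 2A = Σ (x_i·y_{i+1} − x_{i+1}·y_i), indices taken mod 7.
A_1→A_2: (2)(0) − (-1)(-3) = -3
A_2→A_3: (-1)(2) − (0)(0) = -2
A_3→A_4: (0)(5) − (-1)(2) = 2
A_4→A_5: (-1)(4) − (-4)(5) = 16
A_5→A_6: (-4)(-6) − (-3)(4) = 36
A_6→A_7: (-3)(-3) − (-2)(-6) = -3
A_7→A_1: (-2)(-3) − (2)(-3) = 12
Σ = 58
Area = |Σ|/2 = 29.

29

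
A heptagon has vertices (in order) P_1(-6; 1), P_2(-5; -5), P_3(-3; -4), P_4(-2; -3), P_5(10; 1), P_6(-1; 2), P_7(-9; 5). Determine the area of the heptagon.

62

Σ = (35) + (5) + (1) + (28) + (21) + (13) + (21) = 124
Area = |Σ|/2 = 62.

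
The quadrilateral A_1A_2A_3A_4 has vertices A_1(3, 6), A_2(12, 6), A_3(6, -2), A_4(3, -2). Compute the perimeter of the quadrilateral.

30

|A_1A_2| = √((9)² + (0)²) = √81 = 9
|A_2A_3| = √((-6)² + (-8)²) = √100 = 10
|A_3A_4| = √((-3)² + (0)²) = √9 = 3
|A_4A_1| = √((0)² + (8)²) = √64 = 8
Perimeter = 9 + 10 + 3 + 8 = 30.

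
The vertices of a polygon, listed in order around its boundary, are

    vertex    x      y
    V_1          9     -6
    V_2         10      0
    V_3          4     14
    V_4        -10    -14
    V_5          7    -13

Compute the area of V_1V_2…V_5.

293.5

Σ = (60) + (140) + (84) + (228) + (75) = 587
Area = |Σ|/2 = 293.5.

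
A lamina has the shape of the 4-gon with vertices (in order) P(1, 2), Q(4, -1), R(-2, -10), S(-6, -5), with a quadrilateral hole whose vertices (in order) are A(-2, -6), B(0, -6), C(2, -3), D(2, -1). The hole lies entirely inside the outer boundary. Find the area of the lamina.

Outer boundary:
Apply the shoelace (surveyor's) formula: 2A = Σ (x_i·y_{i+1} − x_{i+1}·y_i), indices taken mod 4.
Σ = (-9) + (-42) + (-50) + (-7) = -108
Area = |Σ|/2 = 54.
Hole:
Σ = (12) + (12) + (4) + (-14) = 14
Area = |Σ|/2 = 7.
Net area = 54 − 7 = 47.

47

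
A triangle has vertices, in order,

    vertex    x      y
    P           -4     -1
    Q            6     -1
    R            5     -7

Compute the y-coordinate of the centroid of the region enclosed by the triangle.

Apply the shoelace (surveyor's) formula. First the cross-terms c_i = x_i·y_{i+1} − x_{i+1}·y_i:
  10, -37, -33  ⇒  2A = -60, A = -30.
Then Σ (y_i + y_{i+1})·c_i = 540, so ȳ = 540 / (6·(-30)) = -3.

-3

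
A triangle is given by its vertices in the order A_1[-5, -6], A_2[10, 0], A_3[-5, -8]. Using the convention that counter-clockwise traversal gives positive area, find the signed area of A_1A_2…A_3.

Apply Gauss's area formula: 2A = Σ (x_i·y_{i+1} − x_{i+1}·y_i), indices taken mod 3.
A_1→A_2: (-5)(0) − (10)(-6) = 60
A_2→A_3: (10)(-8) − (-5)(0) = -80
A_3→A_1: (-5)(-6) − (-5)(-8) = -10
Σ = -30
Signed area = Σ/2 = -15 (negative ⇒ clockwise traversal).

-15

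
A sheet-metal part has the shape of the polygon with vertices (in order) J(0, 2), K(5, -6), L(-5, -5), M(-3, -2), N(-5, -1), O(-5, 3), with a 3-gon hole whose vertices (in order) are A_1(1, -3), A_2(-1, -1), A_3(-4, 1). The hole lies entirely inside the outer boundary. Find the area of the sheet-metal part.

Outer boundary:
Cross-terms: -10, -55, -5, -7, -20, -10  ⇒  Σ = -107
Area = |Σ|/2 = 53.5.
Hole:
Σ = (-4) + (-5) + (11) = 2
Area = |Σ|/2 = 1.
Net area = 53.5 − 1 = 52.5.

52.5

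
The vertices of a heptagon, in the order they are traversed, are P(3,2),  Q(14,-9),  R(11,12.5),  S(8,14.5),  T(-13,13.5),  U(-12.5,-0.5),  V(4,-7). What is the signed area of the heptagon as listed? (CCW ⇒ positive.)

434.375

Cross-terms: -55, 274, 59.5, 296.5, 175.25, 89.5, 29  ⇒  Σ = 868.75
Signed area = Σ/2 = 434.375 (positive ⇒ counter-clockwise traversal).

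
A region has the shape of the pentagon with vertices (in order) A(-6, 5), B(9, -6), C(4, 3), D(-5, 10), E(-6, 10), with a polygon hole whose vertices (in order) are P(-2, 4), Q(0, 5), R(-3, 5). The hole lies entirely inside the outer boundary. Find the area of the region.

Outer boundary:
Apply the surveyor's formula: 2A = Σ (x_i·y_{i+1} − x_{i+1}·y_i), indices taken mod 5.
Σ = (-9) + (51) + (55) + (10) + (30) = 137
Area = |Σ|/2 = 68.5.
Hole:
Σ = (-10) + (15) + (-2) = 3
Area = |Σ|/2 = 1.5.
Net area = 68.5 − 1.5 = 67.

67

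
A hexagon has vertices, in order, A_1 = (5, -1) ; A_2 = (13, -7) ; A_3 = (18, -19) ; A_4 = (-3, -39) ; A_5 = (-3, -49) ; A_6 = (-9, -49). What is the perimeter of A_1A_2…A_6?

118

|A_1A_2| = √((8)² + (-6)²) = √100 = 10
|A_2A_3| = √((5)² + (-12)²) = √169 = 13
|A_3A_4| = √((-21)² + (-20)²) = √841 = 29
|A_4A_5| = √((0)² + (-10)²) = √100 = 10
|A_5A_6| = √((-6)² + (0)²) = √36 = 6
|A_6A_1| = √((14)² + (48)²) = √2500 = 50
Perimeter = 10 + 13 + 29 + 10 + 6 + 50 = 118.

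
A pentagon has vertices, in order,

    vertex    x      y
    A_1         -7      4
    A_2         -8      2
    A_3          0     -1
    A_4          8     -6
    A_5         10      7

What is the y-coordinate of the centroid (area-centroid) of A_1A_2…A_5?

Apply the shoelace formula. First the cross-terms c_i = x_i·y_{i+1} − x_{i+1}·y_i:
  18, 8, 8, 116, 89  ⇒  2A = 239, A = 119.5.
Then Σ (y_i + y_{i+1})·c_i = 1155, so ȳ = 1155 / (6·119.5) = 385/239.

385/239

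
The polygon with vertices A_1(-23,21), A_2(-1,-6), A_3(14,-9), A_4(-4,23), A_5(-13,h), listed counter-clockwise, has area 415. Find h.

14

The doubled signed area Σ (x_i y_{i+1} − x_{i+1} y_i) is linear in h.
With h=0 it equals 564; the coefficient of h is 19 (from the two edges through A_5).
So 19·h + 564 = 2·415 = 830 ⇒ h = 14.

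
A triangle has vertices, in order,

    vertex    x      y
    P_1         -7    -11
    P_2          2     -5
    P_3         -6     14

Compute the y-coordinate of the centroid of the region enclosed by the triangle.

Apply the surveyor's formula. First the cross-terms c_i = x_i·y_{i+1} − x_{i+1}·y_i:
  57, -2, 164  ⇒  2A = 219, A = 109.5.
Then Σ (y_i + y_{i+1})·c_i = -438, so ȳ = -438 / (6·109.5) = -2/3.

-2/3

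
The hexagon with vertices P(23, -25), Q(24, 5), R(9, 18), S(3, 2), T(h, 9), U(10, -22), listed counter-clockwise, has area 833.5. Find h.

-17

Write out the shoelace sum; only the two edges meeting at T involve h:
2·Area = [(3·9 − h·2) + (h·(-22) − 10·9)] + 1322
       = -24·h + 1259 = 1667
⇒ h = -17.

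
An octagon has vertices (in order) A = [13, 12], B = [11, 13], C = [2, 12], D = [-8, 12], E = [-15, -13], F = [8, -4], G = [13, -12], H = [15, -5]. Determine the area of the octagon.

513.5

A→B: (13)(13) − (11)(12) = 37
B→C: (11)(12) − (2)(13) = 106
C→D: (2)(12) − (-8)(12) = 120
D→E: (-8)(-13) − (-15)(12) = 284
E→F: (-15)(-4) − (8)(-13) = 164
F→G: (8)(-12) − (13)(-4) = -44
G→H: (13)(-5) − (15)(-12) = 115
H→A: (15)(12) − (13)(-5) = 245
Σ = 1027
Area = |Σ|/2 = 513.5.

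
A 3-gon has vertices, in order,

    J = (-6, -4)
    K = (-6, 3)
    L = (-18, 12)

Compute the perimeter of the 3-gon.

42

|JK| = √((0)² + (7)²) = √49 = 7
|KL| = √((-12)² + (9)²) = √225 = 15
|LJ| = √((12)² + (-16)²) = √400 = 20
Perimeter = 7 + 15 + 20 = 42.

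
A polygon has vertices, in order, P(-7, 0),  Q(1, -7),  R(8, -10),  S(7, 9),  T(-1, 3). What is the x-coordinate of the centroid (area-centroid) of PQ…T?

377/144

Apply the shoelace formula. First the cross-terms c_i = x_i·y_{i+1} − x_{i+1}·y_i:
  49, 46, 142, 30, 21  ⇒  2A = 288, A = 144.
Then Σ (x_i + x_{i+1})·c_i = 2262, so x̄ = 2262 / (6·144) = 377/144.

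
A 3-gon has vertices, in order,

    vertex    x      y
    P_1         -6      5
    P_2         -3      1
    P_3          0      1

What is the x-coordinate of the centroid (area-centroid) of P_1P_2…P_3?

Apply the shoelace (surveyor's) formula. First the cross-terms c_i = x_i·y_{i+1} − x_{i+1}·y_i:
  9, -3, 6  ⇒  2A = 12, A = 6.
Then Σ (x_i + x_{i+1})·c_i = -108, so x̄ = -108 / (6·6) = -3.

-3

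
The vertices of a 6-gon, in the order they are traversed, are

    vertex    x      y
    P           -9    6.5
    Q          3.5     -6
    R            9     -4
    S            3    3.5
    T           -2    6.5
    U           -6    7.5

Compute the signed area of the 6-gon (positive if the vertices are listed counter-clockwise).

96.875

Apply Gauss's area formula: 2A = Σ (x_i·y_{i+1} − x_{i+1}·y_i), indices taken mod 6.
Σ = (31.25) + (40) + (43.5) + (26.5) + (24) + (28.5) = 193.75
Signed area = Σ/2 = 96.875 (positive ⇒ counter-clockwise traversal).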